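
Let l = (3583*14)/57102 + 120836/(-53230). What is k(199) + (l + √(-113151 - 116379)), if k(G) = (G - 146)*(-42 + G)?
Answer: 6321944498162/759884865 + I*√229530 ≈ 8319.6 + 479.09*I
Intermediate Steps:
k(G) = (-146 + G)*(-42 + G)
l = -1057463503/759884865 (l = 50162*(1/57102) + 120836*(-1/53230) = 25081/28551 - 60418/26615 = -1057463503/759884865 ≈ -1.3916)
k(199) + (l + √(-113151 - 116379)) = (6132 + 199² - 188*199) + (-1057463503/759884865 + √(-113151 - 116379)) = (6132 + 39601 - 37412) + (-1057463503/759884865 + √(-229530)) = 8321 + (-1057463503/759884865 + I*√229530) = 6321944498162/759884865 + I*√229530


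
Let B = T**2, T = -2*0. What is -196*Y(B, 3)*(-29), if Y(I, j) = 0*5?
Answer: 0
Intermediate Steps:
T = 0
B = 0 (B = 0**2 = 0)
Y(I, j) = 0
-196*Y(B, 3)*(-29) = -0*(-29) = -196*0 = 0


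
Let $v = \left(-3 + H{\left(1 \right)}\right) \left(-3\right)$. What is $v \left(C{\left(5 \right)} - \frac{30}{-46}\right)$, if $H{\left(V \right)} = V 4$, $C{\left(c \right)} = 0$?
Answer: $- \frac{45}{23} \approx -1.9565$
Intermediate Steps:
$H{\left(V \right)} = 4 V$
$v = -3$ ($v = \left(-3 + 4 \cdot 1\right) \left(-3\right) = \left(-3 + 4\right) \left(-3\right) = 1 \left(-3\right) = -3$)
$v \left(C{\left(5 \right)} - \frac{30}{-46}\right) = - 3 \left(0 - \frac{30}{-46}\right) = - 3 \left(0 - - \frac{15}{23}\right) = - 3 \left(0 + \frac{15}{23}\right) = \left(-3\right) \frac{15}{23} = - \frac{45}{23}$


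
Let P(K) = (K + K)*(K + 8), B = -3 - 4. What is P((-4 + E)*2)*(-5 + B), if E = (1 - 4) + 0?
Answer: -2016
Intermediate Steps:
E = -3 (E = -3 + 0 = -3)
B = -7
P(K) = 2*K*(8 + K) (P(K) = (2*K)*(8 + K) = 2*K*(8 + K))
P((-4 + E)*2)*(-5 + B) = (2*((-4 - 3)*2)*(8 + (-4 - 3)*2))*(-5 - 7) = (2*(-7*2)*(8 - 7*2))*(-12) = (2*(-14)*(8 - 14))*(-12) = (2*(-14)*(-6))*(-12) = 168*(-12) = -2016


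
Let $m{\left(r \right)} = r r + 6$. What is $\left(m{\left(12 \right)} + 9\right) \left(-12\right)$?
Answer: $-1908$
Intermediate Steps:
$m{\left(r \right)} = 6 + r^{2}$ ($m{\left(r \right)} = r^{2} + 6 = 6 + r^{2}$)
$\left(m{\left(12 \right)} + 9\right) \left(-12\right) = \left(\left(6 + 12^{2}\right) + 9\right) \left(-12\right) = \left(\left(6 + 144\right) + 9\right) \left(-12\right) = \left(150 + 9\right) \left(-12\right) = 159 \left(-12\right) = -1908$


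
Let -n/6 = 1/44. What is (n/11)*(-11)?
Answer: 3/22 ≈ 0.13636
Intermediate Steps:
n = -3/22 (n = -6/44 = -6*1/44 = -3/22 ≈ -0.13636)
(n/11)*(-11) = -3/22/11*(-11) = -3/22*1/11*(-11) = -3/242*(-11) = 3/22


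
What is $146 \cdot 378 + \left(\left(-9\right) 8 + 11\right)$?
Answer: $55127$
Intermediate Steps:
$146 \cdot 378 + \left(\left(-9\right) 8 + 11\right) = 55188 + \left(-72 + 11\right) = 55188 - 61 = 55127$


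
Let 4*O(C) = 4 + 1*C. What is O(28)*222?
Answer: 1776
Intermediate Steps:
O(C) = 1 + C/4 (O(C) = (4 + 1*C)/4 = (4 + C)/4 = 1 + C/4)
O(28)*222 = (1 + (¼)*28)*222 = (1 + 7)*222 = 8*222 = 1776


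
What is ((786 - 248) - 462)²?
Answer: 5776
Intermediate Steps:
((786 - 248) - 462)² = (538 - 462)² = 76² = 5776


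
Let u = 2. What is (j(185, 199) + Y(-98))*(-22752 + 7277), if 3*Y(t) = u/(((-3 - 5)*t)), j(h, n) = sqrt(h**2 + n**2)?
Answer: -15475/1176 - 15475*sqrt(73826) ≈ -4.2047e+6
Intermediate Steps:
Y(t) = -1/(12*t) (Y(t) = (2/(((-3 - 5)*t)))/3 = (2/((-8*t)))/3 = (2*(-1/(8*t)))/3 = (-1/(4*t))/3 = -1/(12*t))
(j(185, 199) + Y(-98))*(-22752 + 7277) = (sqrt(185**2 + 199**2) - 1/12/(-98))*(-22752 + 7277) = (sqrt(34225 + 39601) - 1/12*(-1/98))*(-15475) = (sqrt(73826) + 1/1176)*(-15475) = (1/1176 + sqrt(73826))*(-15475) = -15475/1176 - 15475*sqrt(73826)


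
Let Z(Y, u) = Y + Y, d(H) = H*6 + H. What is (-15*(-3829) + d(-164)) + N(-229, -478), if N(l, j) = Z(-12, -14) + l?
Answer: 56034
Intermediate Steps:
d(H) = 7*H (d(H) = 6*H + H = 7*H)
Z(Y, u) = 2*Y
N(l, j) = -24 + l (N(l, j) = 2*(-12) + l = -24 + l)
(-15*(-3829) + d(-164)) + N(-229, -478) = (-15*(-3829) + 7*(-164)) + (-24 - 229) = (57435 - 1148) - 253 = 56287 - 253 = 56034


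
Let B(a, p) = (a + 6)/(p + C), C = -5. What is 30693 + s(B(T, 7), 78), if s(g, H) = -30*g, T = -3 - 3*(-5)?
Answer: 30423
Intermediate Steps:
T = 12 (T = -3 + 15 = 12)
B(a, p) = (6 + a)/(-5 + p) (B(a, p) = (a + 6)/(p - 5) = (6 + a)/(-5 + p))
30693 + s(B(T, 7), 78) = 30693 - 30*(6 + 12)/(-5 + 7) = 30693 - 30*18/2 = 30693 - 15*18 = 30693 - 30*9 = 30693 - 270 = 30423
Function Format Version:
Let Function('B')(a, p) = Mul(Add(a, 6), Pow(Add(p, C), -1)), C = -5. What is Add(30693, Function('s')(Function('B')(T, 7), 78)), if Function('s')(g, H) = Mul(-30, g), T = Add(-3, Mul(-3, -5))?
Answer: 30423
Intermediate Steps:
T = 12 (T = Add(-3, 15) = 12)
Function('B')(a, p) = Mul(Pow(Add(-5, p), -1), Add(6, a)) (Function('B')(a, p) = Mul(Add(a, 6), Pow(Add(p, -5), -1)) = Mul(Add(6, a), Pow(Add(-5, p), -1)) = Mul(Pow(Add(-5, p), -1), Add(6, a)))
Add(30693, Function('s')(Function('B')(T, 7), 78)) = Add(30693, Mul(-30, Mul(Pow(Add(-5, 7), -1), Add(6, 12)))) = Add(30693, Mul(-30, Mul(Pow(2, -1), 18))) = Add(30693, Mul(-30, Mul(Rational(1, 2), 18))) = Add(30693, Mul(-30, 9)) = Add(30693, -270) = 30423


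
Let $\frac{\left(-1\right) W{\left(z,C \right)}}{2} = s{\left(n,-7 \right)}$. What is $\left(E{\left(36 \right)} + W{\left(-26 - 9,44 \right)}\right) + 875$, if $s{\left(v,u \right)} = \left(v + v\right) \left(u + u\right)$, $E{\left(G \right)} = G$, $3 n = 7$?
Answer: $\frac{3125}{3} \approx 1041.7$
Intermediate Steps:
$n = \frac{7}{3}$ ($n = \frac{1}{3} \cdot 7 = \frac{7}{3} \approx 2.3333$)
$s{\left(v,u \right)} = 4 u v$ ($s{\left(v,u \right)} = 2 v 2 u = 4 u v$)
$W{\left(z,C \right)} = \frac{392}{3}$ ($W{\left(z,C \right)} = - 2 \cdot 4 \left(-7\right) \frac{7}{3} = \left(-2\right) \left(- \frac{196}{3}\right) = \frac{392}{3}$)
$\left(E{\left(36 \right)} + W{\left(-26 - 9,44 \right)}\right) + 875 = \left(36 + \frac{392}{3}\right) + 875 = \frac{500}{3} + 875 = \frac{3125}{3}$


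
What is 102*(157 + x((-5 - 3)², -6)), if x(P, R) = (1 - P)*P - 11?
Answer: -396372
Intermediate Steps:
x(P, R) = -11 + P*(1 - P) (x(P, R) = P*(1 - P) - 11 = -11 + P*(1 - P))
102*(157 + x((-5 - 3)², -6)) = 102*(157 + (-11 + (-5 - 3)² - ((-5 - 3)²)²)) = 102*(157 + (-11 + (-8)² - ((-8)²)²)) = 102*(157 + (-11 + 64 - 1*64²)) = 102*(157 + (-11 + 64 - 1*4096)) = 102*(157 + (-11 + 64 - 4096)) = 102*(157 - 4043) = 102*(-3886) = -396372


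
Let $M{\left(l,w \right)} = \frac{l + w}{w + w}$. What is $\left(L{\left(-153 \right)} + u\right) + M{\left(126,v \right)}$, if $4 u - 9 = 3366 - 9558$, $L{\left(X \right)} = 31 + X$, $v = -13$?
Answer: $- \frac{86949}{52} \approx -1672.1$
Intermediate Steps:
$M{\left(l,w \right)} = \frac{l + w}{2 w}$
$u = - \frac{6183}{4}$ ($u = \frac{9}{4} + \frac{3366 - 9558}{4} = \frac{9}{4} + \frac{1}{4} \left(-6192\right) = \frac{9}{4} - 1548 = - \frac{6183}{4} \approx -1545.8$)
$\left(L{\left(-153 \right)} + u\right) + M{\left(126,v \right)} = \left(\left(31 - 153\right) - \frac{6183}{4}\right) + \frac{126 - 13}{2 \left(-13\right)} = \left(-122 - \frac{6183}{4}\right) + \frac{1}{2} \left(- \frac{1}{13}\right) 113 = - \frac{6671}{4} - \frac{113}{26} = - \frac{86949}{52}$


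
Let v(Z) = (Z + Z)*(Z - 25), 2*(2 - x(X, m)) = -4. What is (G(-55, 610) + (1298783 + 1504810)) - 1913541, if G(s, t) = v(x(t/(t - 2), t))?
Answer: 889884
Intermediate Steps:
x(X, m) = 4 (x(X, m) = 2 - ½*(-4) = 2 + 2 = 4)
v(Z) = 2*Z*(-25 + Z) (v(Z) = (2*Z)*(-25 + Z) = 2*Z*(-25 + Z))
G(s, t) = -168 (G(s, t) = 2*4*(-25 + 4) = 2*4*(-21) = -168)
(G(-55, 610) + (1298783 + 1504810)) - 1913541 = (-168 + (1298783 + 1504810)) - 1913541 = (-168 + 2803593) - 1913541 = 2803425 - 1913541 = 889884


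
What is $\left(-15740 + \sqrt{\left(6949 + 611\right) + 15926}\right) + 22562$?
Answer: $6822 + \sqrt{23486} \approx 6975.3$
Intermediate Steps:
$\left(-15740 + \sqrt{\left(6949 + 611\right) + 15926}\right) + 22562 = \left(-15740 + \sqrt{7560 + 15926}\right) + 22562 = \left(-15740 + \sqrt{23486}\right) + 22562 = 6822 + \sqrt{23486}$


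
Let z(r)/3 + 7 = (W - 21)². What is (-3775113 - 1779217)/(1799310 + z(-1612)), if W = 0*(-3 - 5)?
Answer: -2777165/900306 ≈ -3.0847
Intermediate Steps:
W = 0 (W = 0*(-8) = 0)
z(r) = 1302 (z(r) = -21 + 3*(0 - 21)² = -21 + 3*(-21)² = -21 + 3*441 = -21 + 1323 = 1302)
(-3775113 - 1779217)/(1799310 + z(-1612)) = (-3775113 - 1779217)/(1799310 + 1302) = -5554330/1800612 = -5554330*1/1800612 = -2777165/900306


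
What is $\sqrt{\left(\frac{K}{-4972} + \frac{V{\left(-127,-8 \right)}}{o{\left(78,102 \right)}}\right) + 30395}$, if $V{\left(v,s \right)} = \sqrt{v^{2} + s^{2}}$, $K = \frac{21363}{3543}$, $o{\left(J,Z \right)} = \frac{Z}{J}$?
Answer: $\frac{\sqrt{75718502628993536653 + 1904997094047476 \sqrt{16193}}}{49911422} \approx 174.62$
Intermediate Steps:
$K = \frac{7121}{1181}$ ($K = 21363 \cdot \frac{1}{3543} = \frac{7121}{1181} \approx 6.0296$)
$V{\left(v,s \right)} = \sqrt{s^{2} + v^{2}}$
$\sqrt{\left(\frac{K}{-4972} + \frac{V{\left(-127,-8 \right)}}{o{\left(78,102 \right)}}\right) + 30395} = \sqrt{\left(\frac{7121}{1181 \left(-4972\right)} + \frac{\sqrt{\left(-8\right)^{2} + \left(-127\right)^{2}}}{102 \cdot \frac{1}{78}}\right) + 30395} = \sqrt{\left(\frac{7121}{1181} \left(- \frac{1}{4972}\right) + \frac{\sqrt{64 + 16129}}{102 \cdot \frac{1}{78}}\right) + 30395} = \sqrt{\left(- \frac{7121}{5871932} + \frac{\sqrt{16193}}{\frac{17}{13}}\right) + 30395} = \sqrt{\left(- \frac{7121}{5871932} + \sqrt{16193} \cdot \frac{13}{17}\right) + 30395} = \sqrt{\left(- \frac{7121}{5871932} + \frac{13 \sqrt{16193}}{17}\right) + 30395} = \sqrt{\frac{178477366019}{5871932} + \frac{13 \sqrt{16193}}{17}}$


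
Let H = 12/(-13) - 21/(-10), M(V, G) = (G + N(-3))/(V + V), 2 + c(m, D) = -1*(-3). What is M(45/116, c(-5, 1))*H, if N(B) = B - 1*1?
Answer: -1479/325 ≈ -4.5508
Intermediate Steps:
N(B) = -1 + B (N(B) = B - 1 = -1 + B)
c(m, D) = 1 (c(m, D) = -2 - 1*(-3) = -2 + 3 = 1)
M(V, G) = (-4 + G)/(2*V) (M(V, G) = (G + (-1 - 3))/(V + V) = (G - 4)/((2*V)) = (-4 + G)*(1/(2*V)) = (-4 + G)/(2*V))
H = 153/130 (H = 12*(-1/13) - 21*(-⅒) = -12/13 + 21/10 = 153/130 ≈ 1.1769)
M(45/116, c(-5, 1))*H = ((-4 + 1)/(2*((45/116))))*(153/130) = ((½)*(-3)/(45*(1/116)))*(153/130) = ((½)*(-3)/(45/116))*(153/130) = ((½)*(116/45)*(-3))*(153/130) = -58/15*153/130 = -1479/325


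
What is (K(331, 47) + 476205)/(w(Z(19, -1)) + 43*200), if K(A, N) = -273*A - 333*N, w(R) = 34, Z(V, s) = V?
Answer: 123397/2878 ≈ 42.876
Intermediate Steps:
K(A, N) = -333*N - 273*A
(K(331, 47) + 476205)/(w(Z(19, -1)) + 43*200) = ((-333*47 - 273*331) + 476205)/(34 + 43*200) = ((-15651 - 90363) + 476205)/(34 + 8600) = (-106014 + 476205)/8634 = 370191*(1/8634) = 123397/2878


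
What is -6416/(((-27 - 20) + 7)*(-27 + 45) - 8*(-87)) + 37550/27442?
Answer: 11060567/41163 ≈ 268.70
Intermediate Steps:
-6416/(((-27 - 20) + 7)*(-27 + 45) - 8*(-87)) + 37550/27442 = -6416/((-47 + 7)*18 + 696) + 37550*(1/27442) = -6416/(-40*18 + 696) + 18775/13721 = -6416/(-720 + 696) + 18775/13721 = -6416/(-24) + 18775/13721 = -6416*(-1/24) + 18775/13721 = 802/3 + 18775/13721 = 11060567/41163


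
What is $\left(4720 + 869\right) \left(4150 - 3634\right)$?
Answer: $2883924$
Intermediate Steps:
$\left(4720 + 869\right) \left(4150 - 3634\right) = 5589 \cdot 516 = 2883924$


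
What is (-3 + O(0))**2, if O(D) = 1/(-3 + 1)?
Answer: 49/4 ≈ 12.250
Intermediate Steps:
O(D) = -1/2 (O(D) = 1/(-2) = -1/2)
(-3 + O(0))**2 = (-3 - 1/2)**2 = (-7/2)**2 = 49/4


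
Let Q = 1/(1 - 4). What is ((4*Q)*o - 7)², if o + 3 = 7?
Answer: 1369/9 ≈ 152.11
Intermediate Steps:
Q = -⅓ (Q = 1/(-3) = -⅓ ≈ -0.33333)
o = 4 (o = -3 + 7 = 4)
((4*Q)*o - 7)² = ((4*(-⅓))*4 - 7)² = (-4/3*4 - 7)² = (-16/3 - 7)² = (-37/3)² = 1369/9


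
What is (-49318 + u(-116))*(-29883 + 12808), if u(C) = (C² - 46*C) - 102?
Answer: 522973100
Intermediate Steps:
u(C) = -102 + C² - 46*C
(-49318 + u(-116))*(-29883 + 12808) = (-49318 + (-102 + (-116)² - 46*(-116)))*(-29883 + 12808) = (-49318 + (-102 + 13456 + 5336))*(-17075) = (-49318 + 18690)*(-17075) = -30628*(-17075) = 522973100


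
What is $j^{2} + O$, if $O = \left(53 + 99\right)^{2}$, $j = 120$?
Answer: $37504$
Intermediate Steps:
$O = 23104$ ($O = 152^{2} = 23104$)
$j^{2} + O = 120^{2} + 23104 = 14400 + 23104 = 37504$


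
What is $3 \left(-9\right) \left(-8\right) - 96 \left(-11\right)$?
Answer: $1272$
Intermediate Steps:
$3 \left(-9\right) \left(-8\right) - 96 \left(-11\right) = \left(-27\right) \left(-8\right) - -1056 = 216 + 1056 = 1272$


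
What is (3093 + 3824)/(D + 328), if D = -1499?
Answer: -6917/1171 ≈ -5.9069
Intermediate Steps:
(3093 + 3824)/(D + 328) = (3093 + 3824)/(-1499 + 328) = 6917/(-1171) = 6917*(-1/1171) = -6917/1171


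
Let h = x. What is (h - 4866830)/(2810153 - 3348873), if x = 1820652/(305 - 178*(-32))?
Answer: 14602013089/1616429360 ≈ 9.0335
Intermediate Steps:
x = 1820652/6001 (x = 1820652/(305 + 5696) = 1820652/6001 ≈ 303.39)
h = 1820652/6001 ≈ 303.39
(h - 4866830)/(2810153 - 3348873) = (1820652/6001 - 4866830)/(2810153 - 3348873) = -29204026178/6001/(-538720) = -29204026178/6001*(-1/538720) = 14602013089/1616429360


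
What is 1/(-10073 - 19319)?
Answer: -1/29392 ≈ -3.4023e-5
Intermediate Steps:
1/(-10073 - 19319) = 1/(-29392) = -1/29392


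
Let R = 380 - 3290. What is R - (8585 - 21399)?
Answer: 9904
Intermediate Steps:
R = -2910
R - (8585 - 21399) = -2910 - (8585 - 21399) = -2910 - 1*(-12814) = -2910 + 12814 = 9904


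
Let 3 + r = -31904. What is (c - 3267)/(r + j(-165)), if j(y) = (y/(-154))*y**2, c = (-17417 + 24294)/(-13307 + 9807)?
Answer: 11441377/9580750 ≈ 1.1942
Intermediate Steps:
r = -31907 (r = -3 - 31904 = -31907)
c = -6877/3500 (c = 6877/(-3500) = 6877*(-1/3500) = -6877/3500 ≈ -1.9649)
j(y) = -y**3/154 (j(y) = (y*(-1/154))*y**2 = (-y/154)*y**2 = -y**3/154)
(c - 3267)/(r + j(-165)) = (-6877/3500 - 3267)/(-31907 - 1/154*(-165)**3) = -11441377/(3500*(-31907 - 1/154*(-4492125))) = -11441377/(3500*(-31907 + 408375/14)) = -11441377/(3500*(-38323/14)) = -11441377/3500*(-14/38323) = 11441377/9580750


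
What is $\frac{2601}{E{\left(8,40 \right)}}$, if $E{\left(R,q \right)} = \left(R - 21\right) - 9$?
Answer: $- \frac{2601}{22} \approx -118.23$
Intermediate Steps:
$E{\left(R,q \right)} = -30 + R$ ($E{\left(R,q \right)} = \left(-21 + R\right) - 9 = -30 + R$)
$\frac{2601}{E{\left(8,40 \right)}} = \frac{2601}{-30 + 8} = \frac{2601}{-22} = 2601 \left(- \frac{1}{22}\right) = - \frac{2601}{22}$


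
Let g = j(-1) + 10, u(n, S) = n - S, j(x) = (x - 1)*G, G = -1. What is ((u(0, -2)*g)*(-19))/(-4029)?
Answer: 152/1343 ≈ 0.11318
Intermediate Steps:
j(x) = 1 - x (j(x) = (x - 1)*(-1) = (-1 + x)*(-1) = 1 - x)
g = 12 (g = (1 - 1*(-1)) + 10 = (1 + 1) + 10 = 2 + 10 = 12)
((u(0, -2)*g)*(-19))/(-4029) = (((0 - 1*(-2))*12)*(-19))/(-4029) = (((0 + 2)*12)*(-19))*(-1/4029) = ((2*12)*(-19))*(-1/4029) = (24*(-19))*(-1/4029) = -456*(-1/4029) = 152/1343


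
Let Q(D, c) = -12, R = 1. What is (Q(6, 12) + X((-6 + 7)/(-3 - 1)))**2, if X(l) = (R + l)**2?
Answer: 33489/256 ≈ 130.82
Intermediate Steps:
X(l) = (1 + l)**2
(Q(6, 12) + X((-6 + 7)/(-3 - 1)))**2 = (-12 + (1 + (-6 + 7)/(-3 - 1))**2)**2 = (-12 + (1 + 1/(-4))**2)**2 = (-12 + (1 + 1*(-1/4))**2)**2 = (-12 + (1 - 1/4)**2)**2 = (-12 + (3/4)**2)**2 = (-12 + 9/16)**2 = (-183/16)**2 = 33489/256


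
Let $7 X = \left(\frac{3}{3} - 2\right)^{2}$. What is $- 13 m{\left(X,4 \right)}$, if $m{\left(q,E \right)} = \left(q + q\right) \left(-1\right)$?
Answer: $\frac{26}{7} \approx 3.7143$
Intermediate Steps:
$X = \frac{1}{7}$ ($X = \frac{\left(\frac{3}{3} - 2\right)^{2}}{7} = \frac{\left(3 \cdot \frac{1}{3} - 2\right)^{2}}{7} = \frac{\left(1 - 2\right)^{2}}{7} = \frac{\left(-1\right)^{2}}{7} = \frac{1}{7} \cdot 1 = \frac{1}{7} \approx 0.14286$)
$m{\left(q,E \right)} = - 2 q$ ($m{\left(q,E \right)} = 2 q \left(-1\right) = - 2 q$)
$- 13 m{\left(X,4 \right)} = - 13 \left(\left(-2\right) \frac{1}{7}\right) = \left(-13\right) \left(- \frac{2}{7}\right) = \frac{26}{7}$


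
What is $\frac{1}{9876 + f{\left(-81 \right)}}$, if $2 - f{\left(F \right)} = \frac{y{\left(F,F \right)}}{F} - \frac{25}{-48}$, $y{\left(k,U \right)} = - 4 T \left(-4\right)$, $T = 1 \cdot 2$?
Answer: $\frac{1296}{12801725} \approx 0.00010124$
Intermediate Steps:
$T = 2$
$y{\left(k,U \right)} = 32$ ($y{\left(k,U \right)} = \left(-4\right) 2 \left(-4\right) = \left(-8\right) \left(-4\right) = 32$)
$f{\left(F \right)} = \frac{71}{48} - \frac{32}{F}$ ($f{\left(F \right)} = 2 - \left(\frac{32}{F} - \frac{25}{-48}\right) = 2 - \left(\frac{32}{F} - - \frac{25}{48}\right) = 2 - \left(\frac{32}{F} + \frac{25}{48}\right) = 2 - \left(\frac{25}{48} + \frac{32}{F}\right) = \frac{71}{48} - \frac{32}{F}$)
$\frac{1}{9876 + f{\left(-81 \right)}} = \frac{1}{9876 + \left(\frac{71}{48} - \frac{32}{-81}\right)} = \frac{1}{9876 + \left(\frac{71}{48} - - \frac{32}{81}\right)} = \frac{1}{9876 + \left(\frac{71}{48} + \frac{32}{81}\right)} = \frac{1}{9876 + \frac{2429}{1296}} = \frac{1}{\frac{12801725}{1296}} = \frac{1296}{12801725}$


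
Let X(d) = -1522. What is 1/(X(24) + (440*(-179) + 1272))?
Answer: -1/79010 ≈ -1.2657e-5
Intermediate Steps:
1/(X(24) + (440*(-179) + 1272)) = 1/(-1522 + (440*(-179) + 1272)) = 1/(-1522 + (-78760 + 1272)) = 1/(-1522 - 77488) = 1/(-79010) = -1/79010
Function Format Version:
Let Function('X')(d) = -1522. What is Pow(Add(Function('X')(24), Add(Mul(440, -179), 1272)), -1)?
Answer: Rational(-1, 79010) ≈ -1.2657e-5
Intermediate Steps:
Pow(Add(Function('X')(24), Add(Mul(440, -179), 1272)), -1) = Pow(Add(-1522, Add(Mul(440, -179), 1272)), -1) = Pow(Add(-1522, Add(-78760, 1272)), -1) = Pow(Add(-1522, -77488), -1) = Pow(-79010, -1) = Rational(-1, 79010)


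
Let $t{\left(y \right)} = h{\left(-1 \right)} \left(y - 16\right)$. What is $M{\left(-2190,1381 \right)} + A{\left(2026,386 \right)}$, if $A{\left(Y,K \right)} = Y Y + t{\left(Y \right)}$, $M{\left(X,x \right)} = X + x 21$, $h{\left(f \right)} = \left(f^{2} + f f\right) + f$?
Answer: $4133497$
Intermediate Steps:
$h{\left(f \right)} = f + 2 f^{2}$ ($h{\left(f \right)} = \left(f^{2} + f^{2}\right) + f = 2 f^{2} + f = f + 2 f^{2}$)
$t{\left(y \right)} = -16 + y$ ($t{\left(y \right)} = - (1 + 2 \left(-1\right)) \left(y - 16\right) = - (1 - 2) \left(-16 + y\right) = \left(-1\right) \left(-1\right) \left(-16 + y\right) = 1 \left(-16 + y\right) = -16 + y$)
$M{\left(X,x \right)} = X + 21 x$
$A{\left(Y,K \right)} = -16 + Y + Y^{2}$ ($A{\left(Y,K \right)} = Y Y + \left(-16 + Y\right) = Y^{2} + \left(-16 + Y\right) = -16 + Y + Y^{2}$)
$M{\left(-2190,1381 \right)} + A{\left(2026,386 \right)} = \left(-2190 + 21 \cdot 1381\right) + \left(-16 + 2026 + 2026^{2}\right) = \left(-2190 + 29001\right) + \left(-16 + 2026 + 4104676\right) = 26811 + 4106686 = 4133497$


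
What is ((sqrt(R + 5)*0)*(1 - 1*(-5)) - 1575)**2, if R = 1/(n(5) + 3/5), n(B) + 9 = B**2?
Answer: 2480625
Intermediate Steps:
n(B) = -9 + B**2
R = 5/83 (R = 1/((-9 + 5**2) + 3/5) = 1/((-9 + 25) + 3*(1/5)) = 1/(16 + 3/5) = 1/(83/5) = 5/83 ≈ 0.060241)
((sqrt(R + 5)*0)*(1 - 1*(-5)) - 1575)**2 = ((sqrt(5/83 + 5)*0)*(1 - 1*(-5)) - 1575)**2 = ((sqrt(420/83)*0)*(1 + 5) - 1575)**2 = (((2*sqrt(8715)/83)*0)*6 - 1575)**2 = (0*6 - 1575)**2 = (0 - 1575)**2 = (-1575)**2 = 2480625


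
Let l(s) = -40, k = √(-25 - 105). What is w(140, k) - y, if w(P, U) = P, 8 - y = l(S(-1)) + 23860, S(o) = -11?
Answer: 23952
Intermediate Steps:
k = I*√130 (k = √(-130) = I*√130 ≈ 11.402*I)
y = -23812 (y = 8 - (-40 + 23860) = 8 - 1*23820 = 8 - 23820 = -23812)
w(140, k) - y = 140 - 1*(-23812) = 140 + 23812 = 23952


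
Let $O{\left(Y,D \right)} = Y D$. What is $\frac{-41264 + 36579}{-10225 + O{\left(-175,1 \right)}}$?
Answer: $\frac{937}{2080} \approx 0.45048$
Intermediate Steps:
$O{\left(Y,D \right)} = D Y$
$\frac{-41264 + 36579}{-10225 + O{\left(-175,1 \right)}} = \frac{-41264 + 36579}{-10225 + 1 \left(-175\right)} = - \frac{4685}{-10225 - 175} = - \frac{4685}{-10400} = \left(-4685\right) \left(- \frac{1}{10400}\right) = \frac{937}{2080}$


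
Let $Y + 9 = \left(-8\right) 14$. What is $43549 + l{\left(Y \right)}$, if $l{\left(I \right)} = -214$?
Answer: $43335$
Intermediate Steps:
$Y = -121$ ($Y = -9 - 112 = -121$)
$43549 + l{\left(Y \right)} = 43549 - 214 = 43335$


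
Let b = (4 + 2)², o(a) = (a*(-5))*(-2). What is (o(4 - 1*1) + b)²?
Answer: 4356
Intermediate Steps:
o(a) = 10*a (o(a) = -5*a*(-2) = 10*a)
b = 36 (b = 6² = 36)
(o(4 - 1*1) + b)² = (10*(4 - 1*1) + 36)² = (10*(4 - 1) + 36)² = (10*3 + 36)² = (30 + 36)² = 66² = 4356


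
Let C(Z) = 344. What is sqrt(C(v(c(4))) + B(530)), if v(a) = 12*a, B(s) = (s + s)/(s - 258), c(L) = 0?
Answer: sqrt(402169)/34 ≈ 18.652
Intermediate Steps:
B(s) = 2*s/(-258 + s) (B(s) = (2*s)/(-258 + s) = 2*s/(-258 + s))
sqrt(C(v(c(4))) + B(530)) = sqrt(344 + 2*530/(-258 + 530)) = sqrt(344 + 2*530/272) = sqrt(344 + 2*530*(1/272)) = sqrt(344 + 265/68) = sqrt(23657/68) = sqrt(402169)/34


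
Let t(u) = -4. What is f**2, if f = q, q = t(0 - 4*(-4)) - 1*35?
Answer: 1521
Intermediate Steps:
q = -39 (q = -4 - 1*35 = -4 - 35 = -39)
f = -39
f**2 = (-39)**2 = 1521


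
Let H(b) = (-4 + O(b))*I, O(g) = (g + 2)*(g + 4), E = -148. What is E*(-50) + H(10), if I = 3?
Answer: 7892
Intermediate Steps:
O(g) = (2 + g)*(4 + g)
H(b) = 12 + 3*b**2 + 18*b (H(b) = (-4 + (8 + b**2 + 6*b))*3 = (4 + b**2 + 6*b)*3 = 12 + 3*b**2 + 18*b)
E*(-50) + H(10) = -148*(-50) + (12 + 3*10**2 + 18*10) = 7400 + (12 + 3*100 + 180) = 7400 + (12 + 300 + 180) = 7400 + 492 = 7892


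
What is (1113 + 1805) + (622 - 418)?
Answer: 3122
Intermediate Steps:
(1113 + 1805) + (622 - 418) = 2918 + 204 = 3122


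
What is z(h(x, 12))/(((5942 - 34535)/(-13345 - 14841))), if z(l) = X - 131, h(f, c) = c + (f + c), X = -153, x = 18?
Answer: -8004824/28593 ≈ -279.96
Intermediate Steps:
h(f, c) = f + 2*c (h(f, c) = c + (c + f) = f + 2*c)
z(l) = -284 (z(l) = -153 - 131 = -284)
z(h(x, 12))/(((5942 - 34535)/(-13345 - 14841))) = -284*(-13345 - 14841)/(5942 - 34535) = -284/((-28593/(-28186))) = -284/((-28593*(-1/28186))) = -284/28593/28186 = -284*28186/28593 = -8004824/28593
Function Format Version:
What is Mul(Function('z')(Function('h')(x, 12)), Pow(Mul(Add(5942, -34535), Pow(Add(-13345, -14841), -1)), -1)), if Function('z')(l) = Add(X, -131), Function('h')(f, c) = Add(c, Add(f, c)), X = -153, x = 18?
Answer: Rational(-8004824, 28593) ≈ -279.96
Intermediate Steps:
Function('h')(f, c) = Add(f, Mul(2, c)) (Function('h')(f, c) = Add(c, Add(c, f)) = Add(f, Mul(2, c)))
Function('z')(l) = -284 (Function('z')(l) = Add(-153, -131) = -284)
Mul(Function('z')(Function('h')(x, 12)), Pow(Mul(Add(5942, -34535), Pow(Add(-13345, -14841), -1)), -1)) = Mul(-284, Pow(Mul(Add(5942, -34535), Pow(Add(-13345, -14841), -1)), -1)) = Mul(-284, Pow(Mul(-28593, Pow(-28186, -1)), -1)) = Mul(-284, Pow(Mul(-28593, Rational(-1, 28186)), -1)) = Mul(-284, Pow(Rational(28593, 28186), -1)) = Mul(-284, Rational(28186, 28593)) = Rational(-8004824, 28593)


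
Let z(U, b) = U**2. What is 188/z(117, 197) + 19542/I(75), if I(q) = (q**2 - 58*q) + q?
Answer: 4958597/342225 ≈ 14.489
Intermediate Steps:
I(q) = q**2 - 57*q
188/z(117, 197) + 19542/I(75) = 188/(117**2) + 19542/((75*(-57 + 75))) = 188/13689 + 19542/((75*18)) = 188*(1/13689) + 19542/1350 = 188/13689 + 19542*(1/1350) = 188/13689 + 3257/225 = 4958597/342225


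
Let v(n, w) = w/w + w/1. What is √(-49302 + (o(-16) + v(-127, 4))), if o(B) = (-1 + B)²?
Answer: 4*I*√3063 ≈ 221.38*I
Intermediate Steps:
v(n, w) = 1 + w (v(n, w) = 1 + w*1 = 1 + w)
√(-49302 + (o(-16) + v(-127, 4))) = √(-49302 + ((-1 - 16)² + (1 + 4))) = √(-49302 + ((-17)² + 5)) = √(-49302 + (289 + 5)) = √(-49302 + 294) = √(-49008) = 4*I*√3063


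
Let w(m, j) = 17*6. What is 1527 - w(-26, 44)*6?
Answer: 915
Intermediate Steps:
w(m, j) = 102
1527 - w(-26, 44)*6 = 1527 - 102*6 = 1527 - 1*612 = 1527 - 612 = 915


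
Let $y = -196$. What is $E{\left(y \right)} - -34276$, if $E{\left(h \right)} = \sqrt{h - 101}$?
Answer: $34276 + 3 i \sqrt{33} \approx 34276.0 + 17.234 i$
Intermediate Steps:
$E{\left(h \right)} = \sqrt{-101 + h}$
$E{\left(y \right)} - -34276 = \sqrt{-101 - 196} - -34276 = \sqrt{-297} + 34276 = 3 i \sqrt{33} + 34276 = 34276 + 3 i \sqrt{33}$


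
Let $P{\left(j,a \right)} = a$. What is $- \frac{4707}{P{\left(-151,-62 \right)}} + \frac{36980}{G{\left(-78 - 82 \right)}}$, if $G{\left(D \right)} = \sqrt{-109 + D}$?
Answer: $\frac{4707}{62} - \frac{36980 i \sqrt{269}}{269} \approx 75.919 - 2254.7 i$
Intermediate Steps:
$- \frac{4707}{P{\left(-151,-62 \right)}} + \frac{36980}{G{\left(-78 - 82 \right)}} = - \frac{4707}{-62} + \frac{36980}{\sqrt{-109 - 160}} = \left(-4707\right) \left(- \frac{1}{62}\right) + \frac{36980}{\sqrt{-109 - 160}} = \frac{4707}{62} + \frac{36980}{\sqrt{-269}} = \frac{4707}{62} + \frac{36980}{i \sqrt{269}} = \frac{4707}{62} + 36980 \left(- \frac{i \sqrt{269}}{269}\right) = \frac{4707}{62} - \frac{36980 i \sqrt{269}}{269}$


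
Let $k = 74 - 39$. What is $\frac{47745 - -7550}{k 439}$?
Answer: $\frac{11059}{3073} \approx 3.5988$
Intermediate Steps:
$k = 35$ ($k = 74 - 39 = 35$)
$\frac{47745 - -7550}{k 439} = \frac{47745 - -7550}{35 \cdot 439} = \frac{47745 + 7550}{15365} = 55295 \cdot \frac{1}{15365} = \frac{11059}{3073}$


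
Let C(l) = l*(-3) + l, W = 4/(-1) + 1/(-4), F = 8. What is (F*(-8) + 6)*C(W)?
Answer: -493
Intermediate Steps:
W = -17/4 (W = 4*(-1) + 1*(-¼) = -4 - ¼ = -17/4 ≈ -4.2500)
C(l) = -2*l (C(l) = -3*l + l = -2*l)
(F*(-8) + 6)*C(W) = (8*(-8) + 6)*(-2*(-17/4)) = (-64 + 6)*(17/2) = -58*17/2 = -493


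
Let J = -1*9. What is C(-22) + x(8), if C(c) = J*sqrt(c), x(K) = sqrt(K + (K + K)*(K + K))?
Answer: 2*sqrt(66) - 9*I*sqrt(22) ≈ 16.248 - 42.214*I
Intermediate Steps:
J = -9
x(K) = sqrt(K + 4*K**2) (x(K) = sqrt(K + (2*K)*(2*K)) = sqrt(K + 4*K**2))
C(c) = -9*sqrt(c)
C(-22) + x(8) = -9*I*sqrt(22) + sqrt(8*(1 + 4*8)) = -9*I*sqrt(22) + sqrt(8*(1 + 32)) = -9*I*sqrt(22) + sqrt(8*33) = -9*I*sqrt(22) + sqrt(264) = -9*I*sqrt(22) + 2*sqrt(66) = 2*sqrt(66) - 9*I*sqrt(22)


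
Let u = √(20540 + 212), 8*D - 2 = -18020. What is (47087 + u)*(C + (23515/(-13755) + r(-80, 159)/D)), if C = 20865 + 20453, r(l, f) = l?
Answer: 2295993209427185/1180179 + 195042641020*√1297/1180179 ≈ 1.9514e+9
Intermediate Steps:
C = 41318
D = -9009/4 (D = ¼ + (⅛)*(-18020) = ¼ - 4505/2 = -9009/4 ≈ -2252.3)
u = 4*√1297 (u = √20752 = 4*√1297 ≈ 144.06)
(47087 + u)*(C + (23515/(-13755) + r(-80, 159)/D)) = (47087 + 4*√1297)*(41318 + (23515/(-13755) - 80/(-9009/4))) = (47087 + 4*√1297)*(41318 + (23515*(-1/13755) - 80*(-4/9009))) = (47087 + 4*√1297)*(41318 + (-4703/2751 + 320/9009)) = (47087 + 4*√1297)*(41318 - 1975667/1180179) = (47087 + 4*√1297)*(48760660255/1180179) = 2295993209427185/1180179 + 195042641020*√1297/1180179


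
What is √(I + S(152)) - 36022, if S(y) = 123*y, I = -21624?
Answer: -36022 + 4*I*√183 ≈ -36022.0 + 54.111*I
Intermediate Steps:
√(I + S(152)) - 36022 = √(-21624 + 123*152) - 36022 = √(-21624 + 18696) - 36022 = √(-2928) - 36022 = 4*I*√183 - 36022 = -36022 + 4*I*√183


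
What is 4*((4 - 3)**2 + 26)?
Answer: 108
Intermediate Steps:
4*((4 - 3)**2 + 26) = 4*(1**2 + 26) = 4*(1 + 26) = 4*27 = 108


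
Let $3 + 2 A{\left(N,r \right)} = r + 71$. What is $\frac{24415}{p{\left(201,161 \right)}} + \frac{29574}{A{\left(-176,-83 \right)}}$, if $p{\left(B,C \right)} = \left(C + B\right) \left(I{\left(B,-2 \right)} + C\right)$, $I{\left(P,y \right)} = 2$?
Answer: $- \frac{1163240221}{295030} \approx -3942.8$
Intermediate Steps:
$A{\left(N,r \right)} = 34 + \frac{r}{2}$ ($A{\left(N,r \right)} = - \frac{3}{2} + \frac{r + 71}{2} = - \frac{3}{2} + \frac{71 + r}{2} = - \frac{3}{2} + \left(\frac{71}{2} + \frac{r}{2}\right) = 34 + \frac{r}{2}$)
$p{\left(B,C \right)} = \left(2 + C\right) \left(B + C\right)$ ($p{\left(B,C \right)} = \left(C + B\right) \left(2 + C\right) = \left(B + C\right) \left(2 + C\right) = \left(2 + C\right) \left(B + C\right)$)
$\frac{24415}{p{\left(201,161 \right)}} + \frac{29574}{A{\left(-176,-83 \right)}} = \frac{24415}{161^{2} + 2 \cdot 201 + 2 \cdot 161 + 201 \cdot 161} + \frac{29574}{34 + \frac{1}{2} \left(-83\right)} = \frac{24415}{25921 + 402 + 322 + 32361} + \frac{29574}{34 - \frac{83}{2}} = \frac{24415}{59006} + \frac{29574}{- \frac{15}{2}} = 24415 \cdot \frac{1}{59006} + 29574 \left(- \frac{2}{15}\right) = \frac{24415}{59006} - \frac{19716}{5} = - \frac{1163240221}{295030}$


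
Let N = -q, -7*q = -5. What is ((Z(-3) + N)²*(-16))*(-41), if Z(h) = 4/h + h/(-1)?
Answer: 262400/441 ≈ 595.01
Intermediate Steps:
q = 5/7 (q = -⅐*(-5) = 5/7 ≈ 0.71429)
Z(h) = -h + 4/h (Z(h) = 4/h + h*(-1) = 4/h - h = -h + 4/h)
N = -5/7 (N = -1*5/7 = -5/7 ≈ -0.71429)
((Z(-3) + N)²*(-16))*(-41) = (((-1*(-3) + 4/(-3)) - 5/7)²*(-16))*(-41) = (((3 + 4*(-⅓)) - 5/7)²*(-16))*(-41) = (((3 - 4/3) - 5/7)²*(-16))*(-41) = ((5/3 - 5/7)²*(-16))*(-41) = ((20/21)²*(-16))*(-41) = ((400/441)*(-16))*(-41) = -6400/441*(-41) = 262400/441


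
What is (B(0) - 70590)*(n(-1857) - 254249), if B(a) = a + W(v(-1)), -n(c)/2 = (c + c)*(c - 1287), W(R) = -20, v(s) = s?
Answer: 1666952477410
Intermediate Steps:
n(c) = -4*c*(-1287 + c) (n(c) = -2*(c + c)*(c - 1287) = -2*2*c*(-1287 + c) = -4*c*(-1287 + c))
B(a) = -20 + a (B(a) = a - 20 = -20 + a)
(B(0) - 70590)*(n(-1857) - 254249) = ((-20 + 0) - 70590)*(4*(-1857)*(1287 - 1*(-1857)) - 254249) = (-20 - 70590)*(4*(-1857)*(1287 + 1857) - 254249) = -70610*(4*(-1857)*3144 - 254249) = -70610*(-23353632 - 254249) = -70610*(-23607881) = 1666952477410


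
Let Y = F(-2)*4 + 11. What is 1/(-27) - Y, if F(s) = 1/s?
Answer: -244/27 ≈ -9.0370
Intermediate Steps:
Y = 9 (Y = 4/(-2) + 11 = -½*4 + 11 = -2 + 11 = 9)
1/(-27) - Y = 1/(-27) - 1*9 = -1/27 - 9 = -244/27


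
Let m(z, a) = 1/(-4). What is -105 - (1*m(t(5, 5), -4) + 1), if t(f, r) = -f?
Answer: -423/4 ≈ -105.75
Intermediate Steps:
m(z, a) = -¼
-105 - (1*m(t(5, 5), -4) + 1) = -105 - (1*(-¼) + 1) = -105 - (-¼ + 1) = -105 - 1*¾ = -105 - ¾ = -423/4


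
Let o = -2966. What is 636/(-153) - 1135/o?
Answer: -570907/151266 ≈ -3.7742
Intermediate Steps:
636/(-153) - 1135/o = 636/(-153) - 1135/(-2966) = 636*(-1/153) - 1135*(-1/2966) = -212/51 + 1135/2966 = -570907/151266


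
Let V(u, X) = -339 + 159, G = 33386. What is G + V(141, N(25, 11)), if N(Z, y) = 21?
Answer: 33206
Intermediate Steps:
V(u, X) = -180
G + V(141, N(25, 11)) = 33386 - 180 = 33206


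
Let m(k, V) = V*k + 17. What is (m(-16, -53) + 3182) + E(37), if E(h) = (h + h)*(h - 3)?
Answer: 6563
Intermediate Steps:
E(h) = 2*h*(-3 + h) (E(h) = (2*h)*(-3 + h) = 2*h*(-3 + h))
m(k, V) = 17 + V*k
(m(-16, -53) + 3182) + E(37) = ((17 - 53*(-16)) + 3182) + 2*37*(-3 + 37) = ((17 + 848) + 3182) + 2*37*34 = (865 + 3182) + 2516 = 4047 + 2516 = 6563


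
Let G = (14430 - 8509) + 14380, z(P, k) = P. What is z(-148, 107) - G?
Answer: -20449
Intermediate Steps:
G = 20301 (G = 5921 + 14380 = 20301)
z(-148, 107) - G = -148 - 1*20301 = -148 - 20301 = -20449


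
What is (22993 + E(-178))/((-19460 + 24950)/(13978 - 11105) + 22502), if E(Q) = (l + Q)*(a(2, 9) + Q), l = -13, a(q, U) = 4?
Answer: 161540171/64653736 ≈ 2.4985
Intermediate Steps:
E(Q) = (-13 + Q)*(4 + Q)
(22993 + E(-178))/((-19460 + 24950)/(13978 - 11105) + 22502) = (22993 + (-52 + (-178)**2 - 9*(-178)))/((-19460 + 24950)/(13978 - 11105) + 22502) = (22993 + (-52 + 31684 + 1602))/(5490/2873 + 22502) = (22993 + 33234)/(5490*(1/2873) + 22502) = 56227/(5490/2873 + 22502) = 56227/(64653736/2873) = 56227*(2873/64653736) = 161540171/64653736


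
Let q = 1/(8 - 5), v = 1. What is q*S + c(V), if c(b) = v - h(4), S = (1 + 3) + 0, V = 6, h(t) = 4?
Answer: -5/3 ≈ -1.6667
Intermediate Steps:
q = ⅓ (q = 1/3 = ⅓ ≈ 0.33333)
S = 4 (S = 4 + 0 = 4)
c(b) = -3 (c(b) = 1 - 1*4 = 1 - 4 = -3)
q*S + c(V) = (⅓)*4 - 3 = 4/3 - 3 = -5/3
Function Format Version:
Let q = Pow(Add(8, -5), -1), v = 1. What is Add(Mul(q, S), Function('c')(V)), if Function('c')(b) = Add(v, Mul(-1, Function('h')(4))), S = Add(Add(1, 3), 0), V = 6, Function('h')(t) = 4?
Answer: Rational(-5, 3) ≈ -1.6667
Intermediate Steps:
q = Rational(1, 3) (q = Pow(3, -1) = Rational(1, 3) ≈ 0.33333)
S = 4 (S = Add(4, 0) = 4)
Function('c')(b) = -3 (Function('c')(b) = Add(1, Mul(-1, 4)) = Add(1, -4) = -3)
Add(Mul(q, S), Function('c')(V)) = Add(Mul(Rational(1, 3), 4), -3) = Add(Rational(4, 3), -3) = Rational(-5, 3)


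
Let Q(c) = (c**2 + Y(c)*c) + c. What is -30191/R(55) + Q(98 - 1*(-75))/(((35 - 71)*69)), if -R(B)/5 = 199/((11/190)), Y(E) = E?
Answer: -276945307/12357900 ≈ -22.410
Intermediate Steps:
Q(c) = c + 2*c**2 (Q(c) = (c**2 + c*c) + c = (c**2 + c**2) + c = 2*c**2 + c = c + 2*c**2)
R(B) = -189050/11 (R(B) = -995/(11/190) = -995/(11*(1/190)) = -995/11/190 = -995*190/11 = -5*37810/11 = -189050/11)
-30191/R(55) + Q(98 - 1*(-75))/(((35 - 71)*69)) = -30191/(-189050/11) + ((98 - 1*(-75))*(1 + 2*(98 - 1*(-75))))/(((35 - 71)*69)) = -30191*(-11/189050) + ((98 + 75)*(1 + 2*(98 + 75)))/((-36*69)) = 17479/9950 + (173*(1 + 2*173))/(-2484) = 17479/9950 + (173*(1 + 346))*(-1/2484) = 17479/9950 + (173*347)*(-1/2484) = 17479/9950 + 60031*(-1/2484) = 17479/9950 - 60031/2484 = -276945307/12357900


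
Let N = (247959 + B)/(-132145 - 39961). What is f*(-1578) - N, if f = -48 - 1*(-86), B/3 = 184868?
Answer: -10319361621/172106 ≈ -59959.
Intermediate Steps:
B = 554604 (B = 3*184868 = 554604)
f = 38 (f = -48 + 86 = 38)
N = -802563/172106 (N = (247959 + 554604)/(-132145 - 39961) = 802563/(-172106) = 802563*(-1/172106) = -802563/172106 ≈ -4.6632)
f*(-1578) - N = 38*(-1578) - 1*(-802563/172106) = -59964 + 802563/172106 = -10319361621/172106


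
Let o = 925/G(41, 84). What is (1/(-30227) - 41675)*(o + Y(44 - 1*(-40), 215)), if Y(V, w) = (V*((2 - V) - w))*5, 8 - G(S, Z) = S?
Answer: 5186661600469970/997491 ≈ 5.1997e+9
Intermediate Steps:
G(S, Z) = 8 - S
o = -925/33 (o = 925/(8 - 1*41) = 925/(8 - 41) = 925/(-33) = 925*(-1/33) = -925/33 ≈ -28.030)
Y(V, w) = 5*V*(2 - V - w) (Y(V, w) = (V*(2 - V - w))*5 = 5*V*(2 - V - w))
(1/(-30227) - 41675)*(o + Y(44 - 1*(-40), 215)) = (1/(-30227) - 41675)*(-925/33 + 5*(44 - 1*(-40))*(2 - (44 - 1*(-40)) - 1*215)) = (-1/30227 - 41675)*(-925/33 + 5*(44 + 40)*(2 - (44 + 40) - 215)) = -1259710226*(-925/33 + 5*84*(2 - 1*84 - 215))/30227 = -1259710226*(-925/33 + 5*84*(2 - 84 - 215))/30227 = -1259710226*(-925/33 + 5*84*(-297))/30227 = -1259710226*(-925/33 - 124740)/30227 = -1259710226/30227*(-4117345/33) = 5186661600469970/997491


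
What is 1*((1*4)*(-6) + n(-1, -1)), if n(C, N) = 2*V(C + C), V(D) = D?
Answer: -28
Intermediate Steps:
n(C, N) = 4*C (n(C, N) = 2*(C + C) = 2*(2*C) = 4*C)
1*((1*4)*(-6) + n(-1, -1)) = 1*((1*4)*(-6) + 4*(-1)) = 1*(4*(-6) - 4) = 1*(-24 - 4) = 1*(-28) = -28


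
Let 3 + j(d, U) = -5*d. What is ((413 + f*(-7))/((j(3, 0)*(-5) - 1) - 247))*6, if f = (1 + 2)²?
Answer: -1050/79 ≈ -13.291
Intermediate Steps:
f = 9 (f = 3² = 9)
j(d, U) = -3 - 5*d
((413 + f*(-7))/((j(3, 0)*(-5) - 1) - 247))*6 = ((413 + 9*(-7))/(((-3 - 5*3)*(-5) - 1) - 247))*6 = ((413 - 63)/(((-3 - 15)*(-5) - 1) - 247))*6 = (350/((-18*(-5) - 1) - 247))*6 = (350/((90 - 1) - 247))*6 = (350/(89 - 247))*6 = (350/(-158))*6 = (350*(-1/158))*6 = -175/79*6 = -1050/79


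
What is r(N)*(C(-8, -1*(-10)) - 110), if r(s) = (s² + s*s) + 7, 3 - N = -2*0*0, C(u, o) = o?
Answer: -2500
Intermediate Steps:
N = 3 (N = 3 - (-2*0)*0 = 3 - 0*0 = 3 - 1*0 = 3 + 0 = 3)
r(s) = 7 + 2*s² (r(s) = (s² + s²) + 7 = 2*s² + 7 = 7 + 2*s²)
r(N)*(C(-8, -1*(-10)) - 110) = (7 + 2*3²)*(-1*(-10) - 110) = (7 + 2*9)*(10 - 110) = (7 + 18)*(-100) = 25*(-100) = -2500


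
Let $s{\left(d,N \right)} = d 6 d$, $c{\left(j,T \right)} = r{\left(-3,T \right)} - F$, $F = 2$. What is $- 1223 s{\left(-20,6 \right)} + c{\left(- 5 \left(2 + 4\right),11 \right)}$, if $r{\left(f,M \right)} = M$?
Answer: $-2935191$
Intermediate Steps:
$c{\left(j,T \right)} = -2 + T$ ($c{\left(j,T \right)} = T - 2 = -2 + T$)
$s{\left(d,N \right)} = 6 d^{2}$ ($s{\left(d,N \right)} = 6 d d = 6 d^{2}$)
$- 1223 s{\left(-20,6 \right)} + c{\left(- 5 \left(2 + 4\right),11 \right)} = - 1223 \cdot 6 \left(-20\right)^{2} + \left(-2 + 11\right) = - 1223 \cdot 6 \cdot 400 + 9 = \left(-1223\right) 2400 + 9 = -2935200 + 9 = -2935191$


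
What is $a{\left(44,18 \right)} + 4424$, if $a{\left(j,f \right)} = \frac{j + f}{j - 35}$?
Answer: $\frac{39878}{9} \approx 4430.9$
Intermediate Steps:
$a{\left(j,f \right)} = \frac{f + j}{-35 + j}$
$a{\left(44,18 \right)} + 4424 = \frac{18 + 44}{-35 + 44} + 4424 = \frac{1}{9} \cdot 62 + 4424 = \frac{62}{9} + 4424 = \frac{39878}{9}$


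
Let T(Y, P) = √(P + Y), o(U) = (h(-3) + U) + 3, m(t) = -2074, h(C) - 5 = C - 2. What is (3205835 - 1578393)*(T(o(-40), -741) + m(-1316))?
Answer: -3375314708 + 1627442*I*√778 ≈ -3.3753e+9 + 4.5394e+7*I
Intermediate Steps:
h(C) = 3 + C (h(C) = 5 + (C - 2) = 5 + (-2 + C) = 3 + C)
o(U) = 3 + U (o(U) = ((3 - 3) + U) + 3 = (0 + U) + 3 = U + 3 = 3 + U)
(3205835 - 1578393)*(T(o(-40), -741) + m(-1316)) = (3205835 - 1578393)*(√(-741 + (3 - 40)) - 2074) = 1627442*(√(-741 - 37) - 2074) = 1627442*(√(-778) - 2074) = 1627442*(I*√778 - 2074) = 1627442*(-2074 + I*√778) = -3375314708 + 1627442*I*√778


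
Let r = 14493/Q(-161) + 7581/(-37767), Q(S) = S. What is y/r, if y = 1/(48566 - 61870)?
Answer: 2026829/2432759116096 ≈ 8.3314e-7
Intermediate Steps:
y = -1/13304 (y = 1/(-13304) = -1/13304 ≈ -7.5165e-5)
r = -182859224/2026829 (r = 14493/(-161) + 7581/(-37767) = 14493*(-1/161) + 7581*(-1/37767) = -14493/161 - 2527/12589 = -182859224/2026829 ≈ -90.219)
y/r = -1/(13304*(-182859224/2026829)) = -1/13304*(-2026829/182859224) = 2026829/2432759116096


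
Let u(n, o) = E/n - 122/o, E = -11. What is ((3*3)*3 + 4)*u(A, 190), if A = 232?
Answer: -471107/22040 ≈ -21.375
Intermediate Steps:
u(n, o) = -122/o - 11/n (u(n, o) = -11/n - 122/o = -122/o - 11/n)
((3*3)*3 + 4)*u(A, 190) = ((3*3)*3 + 4)*(-122/190 - 11/232) = (9*3 + 4)*(-122*1/190 - 11*1/232) = (27 + 4)*(-61/95 - 11/232) = 31*(-15197/22040) = -471107/22040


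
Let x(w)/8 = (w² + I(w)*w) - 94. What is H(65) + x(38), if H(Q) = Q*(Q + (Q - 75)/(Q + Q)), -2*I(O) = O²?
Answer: -204468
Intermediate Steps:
I(O) = -O²/2
x(w) = -752 - 4*w³ + 8*w² (x(w) = 8*((w² + (-w²/2)*w) - 94) = 8*((w² - w³/2) - 94) = 8*(-94 + w² - w³/2) = -752 - 4*w³ + 8*w²)
H(Q) = Q*(Q + (-75 + Q)/(2*Q)) (H(Q) = Q*(Q + (-75 + Q)/((2*Q))) = Q*(Q + (-75 + Q)*(1/(2*Q))) = Q*(Q + (-75 + Q)/(2*Q)))
H(65) + x(38) = (-75/2 + 65² + (½)*65) + (-752 - 4*38³ + 8*38²) = (-75/2 + 4225 + 65/2) + (-752 - 4*54872 + 8*1444) = 4220 + (-752 - 219488 + 11552) = 4220 - 208688 = -204468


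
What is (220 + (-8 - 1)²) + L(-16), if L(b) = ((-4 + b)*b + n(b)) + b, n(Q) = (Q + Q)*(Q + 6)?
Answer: 925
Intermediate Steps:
n(Q) = 2*Q*(6 + Q) (n(Q) = (2*Q)*(6 + Q) = 2*Q*(6 + Q))
L(b) = b + b*(-4 + b) + 2*b*(6 + b) (L(b) = ((-4 + b)*b + 2*b*(6 + b)) + b = (b*(-4 + b) + 2*b*(6 + b)) + b = b + b*(-4 + b) + 2*b*(6 + b))
(220 + (-8 - 1)²) + L(-16) = (220 + (-8 - 1)²) + 3*(-16)*(3 - 16) = (220 + (-9)²) + 3*(-16)*(-13) = (220 + 81) + 624 = 301 + 624 = 925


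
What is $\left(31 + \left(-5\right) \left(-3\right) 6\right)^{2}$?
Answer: $14641$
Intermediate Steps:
$\left(31 + \left(-5\right) \left(-3\right) 6\right)^{2} = \left(31 + 15 \cdot 6\right)^{2} = \left(31 + 90\right)^{2} = 121^{2} = 14641$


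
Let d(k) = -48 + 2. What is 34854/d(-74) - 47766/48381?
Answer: -281411435/370921 ≈ -758.68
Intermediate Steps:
d(k) = -46
34854/d(-74) - 47766/48381 = 34854/(-46) - 47766/48381 = 34854*(-1/46) - 47766*1/48381 = -17427/23 - 15922/16127 = -281411435/370921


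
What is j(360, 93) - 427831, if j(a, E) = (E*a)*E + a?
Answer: 2686169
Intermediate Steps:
j(a, E) = a + a*E² (j(a, E) = a*E² + a = a + a*E²)
j(360, 93) - 427831 = 360*(1 + 93²) - 427831 = 360*(1 + 8649) - 427831 = 360*8650 - 427831 = 3114000 - 427831 = 2686169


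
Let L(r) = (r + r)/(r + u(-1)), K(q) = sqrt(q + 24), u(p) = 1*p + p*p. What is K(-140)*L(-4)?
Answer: 4*I*sqrt(29) ≈ 21.541*I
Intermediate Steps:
u(p) = p + p**2
K(q) = sqrt(24 + q)
L(r) = 2 (L(r) = (r + r)/(r - (1 - 1)) = (2*r)/(r - 1*0) = (2*r)/(r + 0) = (2*r)/r = 2)
K(-140)*L(-4) = sqrt(24 - 140)*2 = sqrt(-116)*2 = (2*I*sqrt(29))*2 = 4*I*sqrt(29)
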